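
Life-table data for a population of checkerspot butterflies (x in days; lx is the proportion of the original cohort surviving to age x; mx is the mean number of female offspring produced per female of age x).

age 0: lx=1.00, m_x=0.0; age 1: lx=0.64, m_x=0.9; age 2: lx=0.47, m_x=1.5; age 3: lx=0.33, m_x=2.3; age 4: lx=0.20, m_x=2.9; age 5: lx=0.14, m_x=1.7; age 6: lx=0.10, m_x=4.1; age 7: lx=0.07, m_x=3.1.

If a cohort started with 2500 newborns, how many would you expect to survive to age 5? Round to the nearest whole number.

350

Expected survivors = N0 · l_5 = 2500 × 0.14 = 350 → 350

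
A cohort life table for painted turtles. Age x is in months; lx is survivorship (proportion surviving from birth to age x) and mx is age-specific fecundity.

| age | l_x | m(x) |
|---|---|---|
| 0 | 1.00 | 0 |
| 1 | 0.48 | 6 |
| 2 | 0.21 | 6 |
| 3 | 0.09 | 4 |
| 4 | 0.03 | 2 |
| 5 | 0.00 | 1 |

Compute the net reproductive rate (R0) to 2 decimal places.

lx·mx by age: 0, 2.88, 1.26, 0.36, 0.06, 0
R0 = Σ lx·mx = 4.56 → 4.56

4.56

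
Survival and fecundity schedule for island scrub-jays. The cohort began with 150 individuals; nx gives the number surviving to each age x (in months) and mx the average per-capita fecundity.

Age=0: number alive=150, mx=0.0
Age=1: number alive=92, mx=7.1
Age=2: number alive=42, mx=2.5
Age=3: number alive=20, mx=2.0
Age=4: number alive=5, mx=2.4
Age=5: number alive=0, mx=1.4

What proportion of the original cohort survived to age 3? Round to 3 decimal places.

l_3 = n_3/n_0 = 20/150 = 0.133333… → 0.133

0.133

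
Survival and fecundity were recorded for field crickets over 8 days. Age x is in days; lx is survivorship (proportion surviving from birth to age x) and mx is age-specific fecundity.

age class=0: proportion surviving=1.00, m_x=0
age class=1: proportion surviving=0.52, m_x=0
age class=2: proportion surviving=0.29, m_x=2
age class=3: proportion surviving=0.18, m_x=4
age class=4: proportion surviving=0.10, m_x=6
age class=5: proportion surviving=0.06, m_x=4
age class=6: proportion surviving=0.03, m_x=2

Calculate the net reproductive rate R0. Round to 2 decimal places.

2.20

lx·mx by age: 0, 0, 0.58, 0.72, 0.6, 0.24, 0.06
R0 = Σ lx·mx = 2.2 → 2.20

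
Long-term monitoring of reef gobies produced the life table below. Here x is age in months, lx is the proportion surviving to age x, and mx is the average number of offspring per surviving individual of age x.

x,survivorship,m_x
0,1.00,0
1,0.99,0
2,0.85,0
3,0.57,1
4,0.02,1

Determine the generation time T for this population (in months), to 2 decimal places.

3.03

lx·mx: 0, 0, 0, 0.57, 0.02 → R0 = 0.59
x·lx·mx: 0, 0, 0, 1.71, 0.08 → Σ = 1.79
T = 1.79 / 0.59 = 3.033898… → 3.03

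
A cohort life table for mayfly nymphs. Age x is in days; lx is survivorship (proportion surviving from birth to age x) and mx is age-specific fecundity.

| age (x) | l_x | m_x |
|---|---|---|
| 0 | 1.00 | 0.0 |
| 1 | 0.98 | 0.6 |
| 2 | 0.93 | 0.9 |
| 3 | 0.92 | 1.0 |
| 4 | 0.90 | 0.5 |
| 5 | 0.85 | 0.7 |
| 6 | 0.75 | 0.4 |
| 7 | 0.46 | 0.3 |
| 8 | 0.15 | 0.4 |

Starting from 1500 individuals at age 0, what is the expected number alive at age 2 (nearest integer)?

1395

Expected survivors = N0 · l_2 = 1500 × 0.93 = 1395 → 1395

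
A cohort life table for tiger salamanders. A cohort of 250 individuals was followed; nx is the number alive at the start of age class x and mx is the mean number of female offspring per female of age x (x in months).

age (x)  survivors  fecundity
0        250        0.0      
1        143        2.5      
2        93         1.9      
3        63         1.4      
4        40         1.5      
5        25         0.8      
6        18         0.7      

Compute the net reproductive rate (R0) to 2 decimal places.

lx = nx/n0 = nx/250: 1, 0.572, 0.372, 0.252, 0.16, 0.1, 0.072
lx·mx by age: 0, 1.43, 0.7068, 0.3528, 0.24, 0.08, 0.0504
R0 = Σ lx·mx = 2.86 → 2.86

2.86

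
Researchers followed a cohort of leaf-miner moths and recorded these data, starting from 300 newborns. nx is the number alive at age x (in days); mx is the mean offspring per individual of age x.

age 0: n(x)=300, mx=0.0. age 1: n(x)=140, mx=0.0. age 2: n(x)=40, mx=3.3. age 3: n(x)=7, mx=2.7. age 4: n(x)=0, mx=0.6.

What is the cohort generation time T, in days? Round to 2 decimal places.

2.13

lx = nx/n0 = nx/300: 1, 0.46667…, 0.13333…, 0.02333…, 0
lx·mx: 0, 0, 0.44…, 0.063…, 0 → R0 = 0.503…
x·lx·mx: 0, 0, 0.88…, 0.189…, 0 → Σ = 1.069…
T = 1.069… / 0.503… = 2.125249… → 2.13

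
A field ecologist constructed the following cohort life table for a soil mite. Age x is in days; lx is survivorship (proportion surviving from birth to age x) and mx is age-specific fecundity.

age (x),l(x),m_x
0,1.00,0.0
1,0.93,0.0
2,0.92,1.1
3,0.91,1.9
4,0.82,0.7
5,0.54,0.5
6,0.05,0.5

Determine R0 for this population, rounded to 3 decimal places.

lx·mx by age: 0, 0, 1.012, 1.729, 0.574, 0.27, 0.025
R0 = Σ lx·mx = 3.61 → 3.610

3.610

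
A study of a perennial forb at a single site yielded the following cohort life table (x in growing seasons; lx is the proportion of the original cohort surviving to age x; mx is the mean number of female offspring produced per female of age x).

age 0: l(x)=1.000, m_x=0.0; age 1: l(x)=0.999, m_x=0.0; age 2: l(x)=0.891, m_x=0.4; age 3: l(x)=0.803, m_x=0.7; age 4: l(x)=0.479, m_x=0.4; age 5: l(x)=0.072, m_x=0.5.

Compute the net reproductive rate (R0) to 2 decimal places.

lx·mx by age: 0, 0, 0.3564, 0.5621, 0.1916, 0.036
R0 = Σ lx·mx = 1.1461 → 1.15

1.15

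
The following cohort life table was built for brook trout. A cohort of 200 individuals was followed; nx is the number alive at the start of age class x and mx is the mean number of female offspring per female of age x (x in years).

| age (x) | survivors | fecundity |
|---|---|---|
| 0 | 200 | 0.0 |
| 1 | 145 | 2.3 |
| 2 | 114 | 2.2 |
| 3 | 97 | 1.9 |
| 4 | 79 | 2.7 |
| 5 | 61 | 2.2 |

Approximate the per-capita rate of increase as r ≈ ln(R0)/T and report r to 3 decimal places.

0.659

lx = nx/n0 = nx/200: 1, 0.725, 0.57, 0.485, 0.395, 0.305
R0 = Σ lx·mx = 0 + 1.6675 + 1.254 + 0.9215 + 1.0665 + 0.671 = 5.5805
Σ x·lx·mx = 14.561; T = 14.561/5.5805 = 2.60926…
r ≈ ln(R0)/T = ln(5.5805)/2.60926… = 0.65891… → 0.659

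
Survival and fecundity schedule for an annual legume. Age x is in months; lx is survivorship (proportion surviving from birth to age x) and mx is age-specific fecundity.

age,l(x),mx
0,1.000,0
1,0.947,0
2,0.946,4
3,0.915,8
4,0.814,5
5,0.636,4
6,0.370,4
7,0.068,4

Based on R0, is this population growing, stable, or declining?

R0 = Σ lx·mx = 0 + 0 + 3.784 + 7.32 + 4.07 + 2.544 + 1.48 + 0.272 = 19.47
R0 > 1, so the population is growing.

growing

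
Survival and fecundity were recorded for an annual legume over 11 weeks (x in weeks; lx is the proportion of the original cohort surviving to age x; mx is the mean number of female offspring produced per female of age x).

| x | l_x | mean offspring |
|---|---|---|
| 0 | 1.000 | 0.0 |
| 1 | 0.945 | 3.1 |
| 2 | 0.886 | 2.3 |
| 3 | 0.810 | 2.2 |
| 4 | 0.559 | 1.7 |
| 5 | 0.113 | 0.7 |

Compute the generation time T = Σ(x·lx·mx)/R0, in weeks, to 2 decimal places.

lx·mx: 0, 2.9295, 2.0378, 1.782, 0.9503, 0.0791 → R0 = 7.7787
x·lx·mx: 0, 2.9295, 4.0756, 5.346, 3.8012, 0.3955 → Σ = 16.5478
T = 16.5478 / 7.7787 = 2.127322… → 2.13

2.13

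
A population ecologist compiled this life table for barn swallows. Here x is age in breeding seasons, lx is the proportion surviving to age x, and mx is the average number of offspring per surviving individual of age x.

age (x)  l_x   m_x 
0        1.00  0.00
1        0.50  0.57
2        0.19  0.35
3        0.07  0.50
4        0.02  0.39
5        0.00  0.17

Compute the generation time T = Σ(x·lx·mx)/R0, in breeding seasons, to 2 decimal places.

lx·mx: 0, 0.285, 0.0665, 0.035, 0.0078, 0 → R0 = 0.3943
x·lx·mx: 0, 0.285, 0.133, 0.105, 0.0312, 0 → Σ = 0.5542
T = 0.5542 / 0.3943 = 1.405529… → 1.41

1.41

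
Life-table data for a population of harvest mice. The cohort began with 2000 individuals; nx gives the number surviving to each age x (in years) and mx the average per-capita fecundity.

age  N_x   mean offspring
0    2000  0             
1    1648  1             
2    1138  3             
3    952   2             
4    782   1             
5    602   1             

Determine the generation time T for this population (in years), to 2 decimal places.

lx = nx/n0 = nx/2000: 1, 0.824, 0.569, 0.476, 0.391, 0.301
lx·mx: 0, 0.824, 1.707, 0.952, 0.391, 0.301 → R0 = 4.175
x·lx·mx: 0, 0.824, 3.414, 2.856, 1.564, 1.505 → Σ = 10.163
T = 10.163 / 4.175 = 2.434251… → 2.43

2.43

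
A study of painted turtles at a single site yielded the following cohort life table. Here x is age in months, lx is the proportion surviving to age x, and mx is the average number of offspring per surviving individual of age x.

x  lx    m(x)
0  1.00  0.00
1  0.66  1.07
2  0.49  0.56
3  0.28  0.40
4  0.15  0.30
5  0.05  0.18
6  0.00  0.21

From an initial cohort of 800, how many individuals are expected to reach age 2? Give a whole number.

392

Expected survivors = N0 · l_2 = 800 × 0.49 = 392 → 392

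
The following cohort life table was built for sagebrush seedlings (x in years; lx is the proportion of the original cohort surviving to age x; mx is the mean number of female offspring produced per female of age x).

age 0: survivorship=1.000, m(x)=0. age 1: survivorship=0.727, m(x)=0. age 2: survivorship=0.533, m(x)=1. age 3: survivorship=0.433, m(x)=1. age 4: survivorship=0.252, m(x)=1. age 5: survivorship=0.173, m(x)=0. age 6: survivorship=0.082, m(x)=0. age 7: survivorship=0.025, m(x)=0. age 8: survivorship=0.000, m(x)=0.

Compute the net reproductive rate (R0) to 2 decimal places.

lx·mx by age: 0, 0, 0.533, 0.433, 0.252, 0, 0, 0, 0
R0 = Σ lx·mx = 1.218 → 1.22

1.22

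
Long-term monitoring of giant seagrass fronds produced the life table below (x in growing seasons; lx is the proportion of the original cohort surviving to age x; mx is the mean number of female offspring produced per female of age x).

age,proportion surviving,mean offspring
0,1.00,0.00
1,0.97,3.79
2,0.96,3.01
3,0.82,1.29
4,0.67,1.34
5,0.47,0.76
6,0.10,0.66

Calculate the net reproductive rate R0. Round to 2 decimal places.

8.94

lx·mx by age: 0, 3.6763, 2.8896, 1.0578, 0.8978, 0.3572, 0.066
R0 = Σ lx·mx = 8.9447 → 8.94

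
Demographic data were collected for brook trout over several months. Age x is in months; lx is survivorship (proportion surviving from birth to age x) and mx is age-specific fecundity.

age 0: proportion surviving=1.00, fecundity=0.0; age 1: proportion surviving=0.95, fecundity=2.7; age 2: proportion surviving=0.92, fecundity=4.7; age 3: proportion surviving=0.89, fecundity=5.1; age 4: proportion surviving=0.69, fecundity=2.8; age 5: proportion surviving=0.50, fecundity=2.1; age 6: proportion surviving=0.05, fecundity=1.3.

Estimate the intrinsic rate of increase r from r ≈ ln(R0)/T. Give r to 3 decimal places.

1.013

R0 = Σ lx·mx = 0 + 2.565 + 4.324 + 4.539 + 1.932 + 1.05 + 0.065 = 14.475
Σ x·lx·mx = 38.198; T = 38.198/14.475 = 2.63889…
r ≈ ln(R0)/T = ln(14.475)/2.63889… = 1.01271… → 1.013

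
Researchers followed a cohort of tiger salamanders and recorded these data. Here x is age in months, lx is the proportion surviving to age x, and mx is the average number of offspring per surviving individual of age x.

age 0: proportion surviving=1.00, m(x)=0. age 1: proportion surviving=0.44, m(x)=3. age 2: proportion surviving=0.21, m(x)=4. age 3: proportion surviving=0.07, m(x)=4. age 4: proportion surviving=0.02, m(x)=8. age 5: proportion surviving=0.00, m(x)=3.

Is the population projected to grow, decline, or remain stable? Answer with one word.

growing

R0 = Σ lx·mx = 0 + 1.32 + 0.84 + 0.28 + 0.16 + 0 = 2.6
R0 > 1, so the population is growing.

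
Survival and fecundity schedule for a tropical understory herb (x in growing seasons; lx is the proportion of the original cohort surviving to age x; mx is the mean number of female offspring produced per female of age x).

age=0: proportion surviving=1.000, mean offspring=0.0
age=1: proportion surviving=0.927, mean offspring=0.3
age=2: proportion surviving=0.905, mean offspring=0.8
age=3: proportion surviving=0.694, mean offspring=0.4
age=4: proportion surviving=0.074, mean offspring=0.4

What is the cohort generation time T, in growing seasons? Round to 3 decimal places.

2.045

lx·mx: 0, 0.2781, 0.724, 0.2776, 0.0296 → R0 = 1.3093
x·lx·mx: 0, 0.2781, 1.448, 0.8328, 0.1184 → Σ = 2.6773
T = 2.6773 / 1.3093 = 2.044833… → 2.045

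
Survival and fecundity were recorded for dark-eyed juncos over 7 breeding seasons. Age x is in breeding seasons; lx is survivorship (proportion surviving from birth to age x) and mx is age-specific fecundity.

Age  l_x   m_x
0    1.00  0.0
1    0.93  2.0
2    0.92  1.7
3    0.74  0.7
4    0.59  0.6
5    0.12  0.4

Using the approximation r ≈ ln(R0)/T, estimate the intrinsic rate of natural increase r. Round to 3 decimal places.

0.778

R0 = Σ lx·mx = 0 + 1.86 + 1.564 + 0.518 + 0.354 + 0.048 = 4.344
Σ x·lx·mx = 8.198; T = 8.198/4.344 = 1.8872…
r ≈ ln(R0)/T = ln(4.344)/1.8872… = 0.77829… → 0.778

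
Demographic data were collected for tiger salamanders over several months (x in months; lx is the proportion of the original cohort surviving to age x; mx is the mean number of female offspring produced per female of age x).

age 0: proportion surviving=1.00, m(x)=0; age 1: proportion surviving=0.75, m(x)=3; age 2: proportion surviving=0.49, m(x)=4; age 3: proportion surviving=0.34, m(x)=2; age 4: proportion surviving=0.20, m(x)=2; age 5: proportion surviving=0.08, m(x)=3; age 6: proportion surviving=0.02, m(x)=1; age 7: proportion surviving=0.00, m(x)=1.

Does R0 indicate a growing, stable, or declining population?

growing

R0 = Σ lx·mx = 0 + 2.25 + 1.96 + 0.68 + 0.4 + 0.24 + 0.02 + 0 = 5.55
R0 > 1, so the population is growing.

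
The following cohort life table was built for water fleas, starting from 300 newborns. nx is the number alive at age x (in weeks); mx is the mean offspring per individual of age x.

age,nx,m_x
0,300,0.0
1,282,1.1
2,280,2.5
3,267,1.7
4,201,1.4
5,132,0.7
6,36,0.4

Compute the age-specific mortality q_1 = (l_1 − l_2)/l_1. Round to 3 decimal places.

0.007

lx = nx/n0 = nx/300: 1, 0.94, 0.93333…, 0.89, 0.67, 0.44, 0.12
q_1 = (l_1 − l_2) / l_1 = (0.94 − 0.933333…) / 0.94
     = 0.006667… / 0.94 = 0.007092… → 0.007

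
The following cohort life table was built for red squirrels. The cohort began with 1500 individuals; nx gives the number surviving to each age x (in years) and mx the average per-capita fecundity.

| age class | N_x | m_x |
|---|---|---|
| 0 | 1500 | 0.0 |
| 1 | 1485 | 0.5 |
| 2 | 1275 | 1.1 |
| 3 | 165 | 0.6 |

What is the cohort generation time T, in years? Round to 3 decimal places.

1.713

lx = nx/n0 = nx/1500: 1, 0.99, 0.85, 0.11
lx·mx: 0, 0.495, 0.935, 0.066 → R0 = 1.496
x·lx·mx: 0, 0.495, 1.87, 0.198 → Σ = 2.563
T = 2.563 / 1.496 = 1.713235… → 1.713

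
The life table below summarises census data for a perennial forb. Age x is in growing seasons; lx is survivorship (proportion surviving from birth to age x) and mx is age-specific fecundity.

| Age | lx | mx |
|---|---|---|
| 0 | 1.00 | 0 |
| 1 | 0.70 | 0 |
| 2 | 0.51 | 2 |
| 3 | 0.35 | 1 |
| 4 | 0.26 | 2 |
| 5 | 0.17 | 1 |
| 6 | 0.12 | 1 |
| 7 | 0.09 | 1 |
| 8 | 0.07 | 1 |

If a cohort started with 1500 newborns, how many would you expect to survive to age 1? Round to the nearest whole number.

1050

Expected survivors = N0 · l_1 = 1500 × 0.70 = 1050 → 1050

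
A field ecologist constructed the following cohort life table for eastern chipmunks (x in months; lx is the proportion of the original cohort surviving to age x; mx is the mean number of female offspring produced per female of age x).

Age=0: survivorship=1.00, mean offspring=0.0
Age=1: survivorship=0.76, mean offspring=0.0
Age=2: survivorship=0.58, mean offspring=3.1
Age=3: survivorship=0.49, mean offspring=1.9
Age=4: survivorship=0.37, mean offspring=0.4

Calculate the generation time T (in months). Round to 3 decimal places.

2.426

lx·mx: 0, 0, 1.798, 0.931, 0.148 → R0 = 2.877
x·lx·mx: 0, 0, 3.596, 2.793, 0.592 → Σ = 6.981
T = 6.981 / 2.877 = 2.426486… → 2.426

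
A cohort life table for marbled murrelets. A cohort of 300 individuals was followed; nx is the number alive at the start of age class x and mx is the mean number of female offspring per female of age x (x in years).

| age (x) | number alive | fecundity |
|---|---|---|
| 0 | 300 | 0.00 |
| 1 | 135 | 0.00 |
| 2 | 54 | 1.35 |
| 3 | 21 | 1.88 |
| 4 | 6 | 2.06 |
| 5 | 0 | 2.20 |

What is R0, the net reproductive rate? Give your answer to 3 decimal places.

lx = nx/n0 = nx/300: 1, 0.45, 0.18, 0.07, 0.02, 0
lx·mx by age: 0, 0, 0.243, 0.1316, 0.0412, 0
R0 = Σ lx·mx = 0.4158 → 0.416

0.416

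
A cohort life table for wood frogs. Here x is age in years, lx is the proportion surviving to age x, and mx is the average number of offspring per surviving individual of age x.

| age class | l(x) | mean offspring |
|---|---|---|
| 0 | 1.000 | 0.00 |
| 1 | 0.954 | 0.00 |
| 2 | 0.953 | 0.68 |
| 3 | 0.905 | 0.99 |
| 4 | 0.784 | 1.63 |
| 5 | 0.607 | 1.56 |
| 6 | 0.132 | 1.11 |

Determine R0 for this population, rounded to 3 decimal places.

lx·mx by age: 0, 0, 0.64804, 0.89595, 1.27792, 0.94692, 0.14652
R0 = Σ lx·mx = 3.91535 → 3.915

3.915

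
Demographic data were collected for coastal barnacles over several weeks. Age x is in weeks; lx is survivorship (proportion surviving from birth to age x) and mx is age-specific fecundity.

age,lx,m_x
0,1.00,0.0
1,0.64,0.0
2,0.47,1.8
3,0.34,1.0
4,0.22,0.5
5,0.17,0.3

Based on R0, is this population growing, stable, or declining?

growing

R0 = Σ lx·mx = 0 + 0 + 0.846 + 0.34 + 0.11 + 0.051 = 1.347
R0 > 1, so the population is growing.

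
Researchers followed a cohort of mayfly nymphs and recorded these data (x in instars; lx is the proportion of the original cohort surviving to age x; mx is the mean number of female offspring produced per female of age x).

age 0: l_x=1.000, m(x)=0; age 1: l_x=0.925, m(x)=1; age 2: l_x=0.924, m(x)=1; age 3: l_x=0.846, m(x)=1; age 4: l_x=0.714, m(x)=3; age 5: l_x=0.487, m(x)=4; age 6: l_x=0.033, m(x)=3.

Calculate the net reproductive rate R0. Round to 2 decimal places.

lx·mx by age: 0, 0.925, 0.924, 0.846, 2.142, 1.948, 0.099
R0 = Σ lx·mx = 6.884 → 6.88

6.88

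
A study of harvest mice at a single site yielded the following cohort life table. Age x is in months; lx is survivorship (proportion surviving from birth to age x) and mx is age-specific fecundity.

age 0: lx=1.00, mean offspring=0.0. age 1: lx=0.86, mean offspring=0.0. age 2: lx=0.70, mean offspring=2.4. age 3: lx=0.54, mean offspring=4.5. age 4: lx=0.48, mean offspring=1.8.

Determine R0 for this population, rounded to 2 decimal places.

lx·mx by age: 0, 0, 1.68, 2.43, 0.864
R0 = Σ lx·mx = 4.974 → 4.97

4.97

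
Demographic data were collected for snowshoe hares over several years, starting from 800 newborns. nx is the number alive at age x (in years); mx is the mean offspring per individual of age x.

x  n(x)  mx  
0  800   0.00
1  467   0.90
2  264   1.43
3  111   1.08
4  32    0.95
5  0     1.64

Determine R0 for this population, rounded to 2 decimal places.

1.19

lx = nx/n0 = nx/800: 1, 0.58375, 0.33, 0.13875, 0.04, 0
lx·mx by age: 0, 0.525375…, 0.4719, 0.14985…, 0.038, 0
R0 = Σ lx·mx = 1.185125… → 1.19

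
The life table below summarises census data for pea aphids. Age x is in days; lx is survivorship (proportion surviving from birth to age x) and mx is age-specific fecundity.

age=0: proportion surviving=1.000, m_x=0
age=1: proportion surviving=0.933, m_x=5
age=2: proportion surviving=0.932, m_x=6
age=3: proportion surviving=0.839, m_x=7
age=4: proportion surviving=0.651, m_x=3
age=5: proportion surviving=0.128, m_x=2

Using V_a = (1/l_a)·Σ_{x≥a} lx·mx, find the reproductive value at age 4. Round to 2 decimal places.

3.39

lx·mx for x ≥ 4: 1.953, 0.256 → sum = 2.209
V_4 = 2.209 / l_4 = 2.209 / 0.651 = 3.393241… → 3.39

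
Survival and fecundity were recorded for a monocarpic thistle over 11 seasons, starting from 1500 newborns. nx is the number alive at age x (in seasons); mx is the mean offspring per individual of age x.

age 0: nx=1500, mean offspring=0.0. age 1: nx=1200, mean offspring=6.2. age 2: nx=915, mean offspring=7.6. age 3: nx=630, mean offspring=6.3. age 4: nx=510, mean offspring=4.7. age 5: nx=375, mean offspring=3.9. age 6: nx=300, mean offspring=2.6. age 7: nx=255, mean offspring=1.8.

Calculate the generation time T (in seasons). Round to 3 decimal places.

lx = nx/n0 = nx/1500: 1, 0.8, 0.61, 0.42, 0.34, 0.25, 0.2, 0.17
lx·mx: 0, 4.96, 4.636, 2.646, 1.598, 0.975, 0.52, 0.306 → R0 = 15.641
x·lx·mx: 0, 4.96, 9.272, 7.938, 6.392, 4.875, 3.12, 2.142 → Σ = 38.699
T = 38.699 / 15.641 = 2.474202… → 2.474

2.474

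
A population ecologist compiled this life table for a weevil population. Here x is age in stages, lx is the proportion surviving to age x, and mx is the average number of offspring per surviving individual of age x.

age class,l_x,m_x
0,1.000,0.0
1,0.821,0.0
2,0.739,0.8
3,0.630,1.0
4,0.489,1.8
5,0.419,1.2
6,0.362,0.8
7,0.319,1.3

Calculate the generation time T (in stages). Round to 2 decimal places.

lx·mx: 0, 0, 0.5912, 0.63, 0.8802, 0.5028, 0.2896, 0.4147 → R0 = 3.3085
x·lx·mx: 0, 0, 1.1824, 1.89, 3.5208, 2.514, 1.7376, 2.9029 → Σ = 13.7477
T = 13.7477 / 3.3085 = 4.155267… → 4.16

4.16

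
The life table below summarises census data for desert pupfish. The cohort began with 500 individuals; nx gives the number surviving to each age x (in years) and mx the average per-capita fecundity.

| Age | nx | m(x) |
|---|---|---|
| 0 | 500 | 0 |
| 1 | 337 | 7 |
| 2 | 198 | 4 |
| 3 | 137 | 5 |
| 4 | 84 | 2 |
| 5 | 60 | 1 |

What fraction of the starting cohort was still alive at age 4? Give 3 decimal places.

0.168

l_4 = n_4/n_0 = 84/500 = 0.168 → 0.168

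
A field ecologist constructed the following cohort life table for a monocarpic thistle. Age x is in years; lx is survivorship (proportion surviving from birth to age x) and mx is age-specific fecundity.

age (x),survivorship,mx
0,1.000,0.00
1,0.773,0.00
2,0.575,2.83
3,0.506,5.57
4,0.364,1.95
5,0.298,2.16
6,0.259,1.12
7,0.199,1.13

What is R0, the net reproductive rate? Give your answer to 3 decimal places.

6.314

lx·mx by age: 0, 0, 1.62725, 2.81842, 0.7098, 0.64368, 0.29008, 0.22487
R0 = Σ lx·mx = 6.3141 → 6.314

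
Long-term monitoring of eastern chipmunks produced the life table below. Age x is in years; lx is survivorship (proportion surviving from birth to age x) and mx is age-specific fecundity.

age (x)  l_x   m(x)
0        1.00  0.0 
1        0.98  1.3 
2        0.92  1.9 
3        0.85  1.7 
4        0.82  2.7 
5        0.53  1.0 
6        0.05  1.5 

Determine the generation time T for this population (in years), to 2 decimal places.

2.89

lx·mx: 0, 1.274, 1.748, 1.445, 2.214, 0.53, 0.075 → R0 = 7.286
x·lx·mx: 0, 1.274, 3.496, 4.335, 8.856, 2.65, 0.45 → Σ = 21.061
T = 21.061 / 7.286 = 2.890612… → 2.89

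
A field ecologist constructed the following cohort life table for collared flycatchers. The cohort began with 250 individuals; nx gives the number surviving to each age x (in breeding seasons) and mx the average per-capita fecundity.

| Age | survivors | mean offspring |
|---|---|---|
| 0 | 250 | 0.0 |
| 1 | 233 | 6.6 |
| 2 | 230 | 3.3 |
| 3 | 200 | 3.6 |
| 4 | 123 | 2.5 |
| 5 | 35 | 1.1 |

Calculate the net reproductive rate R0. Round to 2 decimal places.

lx = nx/n0 = nx/250: 1, 0.932, 0.92, 0.8, 0.492, 0.14
lx·mx by age: 0, 6.1512, 3.036, 2.88, 1.23, 0.154
R0 = Σ lx·mx = 13.4512 → 13.45

13.45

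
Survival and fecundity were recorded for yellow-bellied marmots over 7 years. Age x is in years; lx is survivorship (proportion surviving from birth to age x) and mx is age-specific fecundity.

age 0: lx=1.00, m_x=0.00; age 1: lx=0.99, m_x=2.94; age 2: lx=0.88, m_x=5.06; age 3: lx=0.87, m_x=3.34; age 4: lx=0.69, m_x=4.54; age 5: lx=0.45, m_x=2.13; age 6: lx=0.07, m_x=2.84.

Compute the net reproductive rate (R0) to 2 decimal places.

lx·mx by age: 0, 2.9106, 4.4528, 2.9058, 3.1326, 0.9585, 0.1988
R0 = Σ lx·mx = 14.5591 → 14.56

14.56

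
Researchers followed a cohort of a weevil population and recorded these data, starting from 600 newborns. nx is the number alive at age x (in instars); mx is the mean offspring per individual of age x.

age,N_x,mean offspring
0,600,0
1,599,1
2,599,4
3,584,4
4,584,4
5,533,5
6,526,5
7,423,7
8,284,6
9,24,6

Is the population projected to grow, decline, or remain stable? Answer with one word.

growing

lx = nx/n0 = nx/600: 1, 0.99833…, 0.99833…, 0.97333…, 0.97333…, 0.88833…, 0.87667…, 0.705, 0.47333…, 0.04
R0 = Σ lx·mx = 0 + 0.998333… + 3.993333… + 3.893333… + 3.893333… + 4.441667… + 4.383333… + 4.935 + 2.84… + 0.24 = 29.618333…
R0 > 1, so the population is growing.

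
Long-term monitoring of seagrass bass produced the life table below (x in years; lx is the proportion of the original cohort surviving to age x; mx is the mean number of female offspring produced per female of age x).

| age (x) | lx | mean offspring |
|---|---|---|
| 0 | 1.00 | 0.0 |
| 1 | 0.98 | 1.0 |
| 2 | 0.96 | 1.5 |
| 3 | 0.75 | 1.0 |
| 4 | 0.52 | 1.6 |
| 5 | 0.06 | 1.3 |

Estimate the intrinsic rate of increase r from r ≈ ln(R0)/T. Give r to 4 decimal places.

0.5837

R0 = Σ lx·mx = 0 + 0.98 + 1.44 + 0.75 + 0.832 + 0.078 = 4.08
Σ x·lx·mx = 9.828; T = 9.828/4.08 = 2.40882…
r ≈ ln(R0)/T = ln(4.08)/2.40882… = 0.583728… → 0.5837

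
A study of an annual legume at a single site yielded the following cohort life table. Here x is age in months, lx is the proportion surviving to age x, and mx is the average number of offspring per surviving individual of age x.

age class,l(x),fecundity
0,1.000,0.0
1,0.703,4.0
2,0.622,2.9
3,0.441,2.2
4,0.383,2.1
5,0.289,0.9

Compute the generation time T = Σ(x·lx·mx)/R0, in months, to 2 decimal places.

2.08

lx·mx: 0, 2.812, 1.8038, 0.9702, 0.8043, 0.2601 → R0 = 6.6504
x·lx·mx: 0, 2.812, 3.6076, 2.9106, 3.2172, 1.3005 → Σ = 13.8479
T = 13.8479 / 6.6504 = 2.082266… → 2.08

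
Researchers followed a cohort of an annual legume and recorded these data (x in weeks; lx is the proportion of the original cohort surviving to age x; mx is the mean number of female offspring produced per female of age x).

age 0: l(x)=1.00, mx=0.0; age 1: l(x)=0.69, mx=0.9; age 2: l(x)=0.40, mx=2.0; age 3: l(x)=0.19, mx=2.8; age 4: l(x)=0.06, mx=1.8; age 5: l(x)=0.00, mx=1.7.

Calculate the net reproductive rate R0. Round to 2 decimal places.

lx·mx by age: 0, 0.621, 0.8, 0.532, 0.108, 0
R0 = Σ lx·mx = 2.061 → 2.06

2.06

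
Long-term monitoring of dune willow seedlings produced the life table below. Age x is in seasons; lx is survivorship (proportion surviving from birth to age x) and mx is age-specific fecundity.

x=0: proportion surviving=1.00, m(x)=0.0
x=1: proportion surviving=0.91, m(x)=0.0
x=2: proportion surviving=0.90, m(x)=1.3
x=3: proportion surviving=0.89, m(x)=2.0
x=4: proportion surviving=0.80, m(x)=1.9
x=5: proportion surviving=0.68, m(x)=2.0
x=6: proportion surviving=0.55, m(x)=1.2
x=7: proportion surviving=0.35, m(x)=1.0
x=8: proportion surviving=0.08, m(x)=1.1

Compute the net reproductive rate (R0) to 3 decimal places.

6.928

lx·mx by age: 0, 0, 1.17, 1.78, 1.52, 1.36, 0.66, 0.35, 0.088
R0 = Σ lx·mx = 6.928 → 6.928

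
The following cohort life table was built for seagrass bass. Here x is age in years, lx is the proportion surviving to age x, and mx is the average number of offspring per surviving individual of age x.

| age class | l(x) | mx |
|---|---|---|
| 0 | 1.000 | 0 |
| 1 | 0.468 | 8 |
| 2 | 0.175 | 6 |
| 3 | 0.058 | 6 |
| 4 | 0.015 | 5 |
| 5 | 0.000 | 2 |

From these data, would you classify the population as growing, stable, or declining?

growing

R0 = Σ lx·mx = 0 + 3.744 + 1.05 + 0.348 + 0.075 + 0 = 5.217
R0 > 1, so the population is growing.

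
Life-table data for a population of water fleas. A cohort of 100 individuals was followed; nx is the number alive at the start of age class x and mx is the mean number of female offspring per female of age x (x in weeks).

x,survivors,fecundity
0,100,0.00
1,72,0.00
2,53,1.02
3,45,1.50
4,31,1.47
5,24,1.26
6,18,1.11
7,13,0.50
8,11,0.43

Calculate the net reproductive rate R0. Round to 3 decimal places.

lx = nx/n0 = nx/100: 1, 0.72, 0.53, 0.45, 0.31, 0.24, 0.18, 0.13, 0.11
lx·mx by age: 0, 0, 0.5406, 0.675, 0.4557, 0.3024, 0.1998, 0.065, 0.0473
R0 = Σ lx·mx = 2.2858 → 2.286

2.286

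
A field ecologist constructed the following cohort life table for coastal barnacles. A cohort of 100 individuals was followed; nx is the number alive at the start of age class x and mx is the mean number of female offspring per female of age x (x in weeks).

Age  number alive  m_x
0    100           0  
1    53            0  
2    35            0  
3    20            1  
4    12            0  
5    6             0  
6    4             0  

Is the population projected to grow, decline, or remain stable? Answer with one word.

declining

lx = nx/n0 = nx/100: 1, 0.53, 0.35, 0.2, 0.12, 0.06, 0.04
R0 = Σ lx·mx = 0 + 0 + 0 + 0.2 + 0 + 0 + 0 = 0.2
R0 < 1, so the population is declining.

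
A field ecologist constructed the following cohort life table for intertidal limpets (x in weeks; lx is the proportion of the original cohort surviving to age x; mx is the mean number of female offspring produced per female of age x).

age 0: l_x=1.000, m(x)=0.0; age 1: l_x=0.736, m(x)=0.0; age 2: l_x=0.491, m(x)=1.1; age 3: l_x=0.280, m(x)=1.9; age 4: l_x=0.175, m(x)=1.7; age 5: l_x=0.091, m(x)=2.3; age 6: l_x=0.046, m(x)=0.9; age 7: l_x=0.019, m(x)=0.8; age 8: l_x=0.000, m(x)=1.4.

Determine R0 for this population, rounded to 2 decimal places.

lx·mx by age: 0, 0, 0.5401, 0.532, 0.2975, 0.2093, 0.0414, 0.0152, 0
R0 = Σ lx·mx = 1.6355 → 1.64

1.64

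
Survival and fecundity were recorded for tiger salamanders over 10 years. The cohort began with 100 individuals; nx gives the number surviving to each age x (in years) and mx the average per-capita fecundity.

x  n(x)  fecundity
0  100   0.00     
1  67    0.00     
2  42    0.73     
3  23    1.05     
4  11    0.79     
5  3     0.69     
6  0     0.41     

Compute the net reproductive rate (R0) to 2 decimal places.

lx = nx/n0 = nx/100: 1, 0.67, 0.42, 0.23, 0.11, 0.03, 0
lx·mx by age: 0, 0, 0.3066, 0.2415, 0.0869, 0.0207, 0
R0 = Σ lx·mx = 0.6557 → 0.66

0.66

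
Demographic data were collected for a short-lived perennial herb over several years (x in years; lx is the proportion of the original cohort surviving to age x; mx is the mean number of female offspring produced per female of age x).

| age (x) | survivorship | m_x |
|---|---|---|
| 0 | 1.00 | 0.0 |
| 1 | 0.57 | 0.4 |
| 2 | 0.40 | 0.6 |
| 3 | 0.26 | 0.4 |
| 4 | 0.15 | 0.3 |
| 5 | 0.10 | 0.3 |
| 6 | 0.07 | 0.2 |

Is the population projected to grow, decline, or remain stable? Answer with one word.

R0 = Σ lx·mx = 0 + 0.228 + 0.24 + 0.104 + 0.045 + 0.03 + 0.014 = 0.661
R0 < 1, so the population is declining.

declining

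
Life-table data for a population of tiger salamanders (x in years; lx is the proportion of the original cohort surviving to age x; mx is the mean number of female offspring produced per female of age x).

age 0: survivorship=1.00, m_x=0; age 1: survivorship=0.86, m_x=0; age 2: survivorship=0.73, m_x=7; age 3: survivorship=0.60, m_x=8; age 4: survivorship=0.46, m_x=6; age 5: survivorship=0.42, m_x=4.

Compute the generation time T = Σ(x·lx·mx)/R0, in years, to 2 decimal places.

3.07

lx·mx: 0, 0, 5.11, 4.8, 2.76, 1.68 → R0 = 14.35
x·lx·mx: 0, 0, 10.22, 14.4, 11.04, 8.4 → Σ = 44.06
T = 44.06 / 14.35 = 3.070383… → 3.07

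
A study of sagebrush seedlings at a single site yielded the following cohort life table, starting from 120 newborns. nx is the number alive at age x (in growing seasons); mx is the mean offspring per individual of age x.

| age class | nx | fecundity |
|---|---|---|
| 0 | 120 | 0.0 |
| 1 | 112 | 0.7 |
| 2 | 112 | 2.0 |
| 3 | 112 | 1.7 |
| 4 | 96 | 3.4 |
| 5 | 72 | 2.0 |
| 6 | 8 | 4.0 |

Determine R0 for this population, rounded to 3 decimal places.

8.293

lx = nx/n0 = nx/120: 1, 0.93333…, 0.93333…, 0.93333…, 0.8, 0.6, 0.06667…
lx·mx by age: 0, 0.653333…, 1.866667…, 1.586667…, 2.72, 1.2, 0.266667…
R0 = Σ lx·mx = 8.293333… → 8.293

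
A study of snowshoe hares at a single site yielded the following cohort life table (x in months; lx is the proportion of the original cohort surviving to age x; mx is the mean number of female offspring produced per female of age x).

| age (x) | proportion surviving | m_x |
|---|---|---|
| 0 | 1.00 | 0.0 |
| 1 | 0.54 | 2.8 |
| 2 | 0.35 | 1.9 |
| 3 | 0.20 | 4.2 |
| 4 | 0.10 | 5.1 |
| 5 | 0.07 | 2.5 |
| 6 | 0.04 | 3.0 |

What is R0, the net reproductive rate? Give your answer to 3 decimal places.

lx·mx by age: 0, 1.512, 0.665, 0.84, 0.51, 0.175, 0.12
R0 = Σ lx·mx = 3.822 → 3.822

3.822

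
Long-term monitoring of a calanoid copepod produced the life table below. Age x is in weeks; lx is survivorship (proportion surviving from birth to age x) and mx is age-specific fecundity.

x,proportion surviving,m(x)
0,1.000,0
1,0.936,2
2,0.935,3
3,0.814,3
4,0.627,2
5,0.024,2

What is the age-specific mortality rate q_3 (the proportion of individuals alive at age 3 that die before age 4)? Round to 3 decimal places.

q_3 = (l_3 − l_4) / l_3 = (0.814 − 0.627) / 0.814
     = 0.187 / 0.814 = 0.22973… → 0.230

0.230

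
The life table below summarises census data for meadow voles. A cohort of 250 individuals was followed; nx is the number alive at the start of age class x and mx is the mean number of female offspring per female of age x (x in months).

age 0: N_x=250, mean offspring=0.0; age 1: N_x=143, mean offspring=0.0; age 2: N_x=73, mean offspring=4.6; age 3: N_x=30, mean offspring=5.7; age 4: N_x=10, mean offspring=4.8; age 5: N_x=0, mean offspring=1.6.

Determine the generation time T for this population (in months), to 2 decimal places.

lx = nx/n0 = nx/250: 1, 0.572, 0.292, 0.12, 0.04, 0
lx·mx: 0, 0, 1.3432, 0.684, 0.192, 0 → R0 = 2.2192
x·lx·mx: 0, 0, 2.6864, 2.052, 0.768, 0 → Σ = 5.5064
T = 5.5064 / 2.2192 = 2.481255… → 2.48

2.48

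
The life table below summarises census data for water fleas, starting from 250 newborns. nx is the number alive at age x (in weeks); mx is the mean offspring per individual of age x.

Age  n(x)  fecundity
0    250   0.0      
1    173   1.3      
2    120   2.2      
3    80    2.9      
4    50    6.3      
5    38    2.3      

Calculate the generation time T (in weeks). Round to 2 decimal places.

lx = nx/n0 = nx/250: 1, 0.692, 0.48, 0.32, 0.2, 0.152
lx·mx: 0, 0.8996, 1.056, 0.928, 1.26, 0.3496 → R0 = 4.4932
x·lx·mx: 0, 0.8996, 2.112, 2.784, 5.04, 1.748 → Σ = 12.5836
T = 12.5836 / 4.4932 = 2.800588… → 2.80

2.80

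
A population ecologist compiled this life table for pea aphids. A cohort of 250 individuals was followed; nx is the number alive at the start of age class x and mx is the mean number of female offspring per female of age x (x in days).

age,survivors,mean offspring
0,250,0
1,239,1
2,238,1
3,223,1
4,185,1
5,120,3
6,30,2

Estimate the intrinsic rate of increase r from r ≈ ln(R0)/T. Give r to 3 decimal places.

lx = nx/n0 = nx/250: 1, 0.956, 0.952, 0.892, 0.74, 0.48, 0.12
R0 = Σ lx·mx = 0 + 0.956 + 0.952 + 0.892 + 0.74 + 1.44 + 0.24 = 5.22
Σ x·lx·mx = 17.136; T = 17.136/5.22 = 3.28276…
r ≈ ln(R0)/T = ln(5.22)/3.28276… = 0.50339… → 0.503

0.503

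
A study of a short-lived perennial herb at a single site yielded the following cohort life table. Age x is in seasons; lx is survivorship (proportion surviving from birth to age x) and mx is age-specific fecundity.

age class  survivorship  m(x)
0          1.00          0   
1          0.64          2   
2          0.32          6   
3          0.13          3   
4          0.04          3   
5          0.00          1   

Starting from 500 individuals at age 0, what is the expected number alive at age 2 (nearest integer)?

Expected survivors = N0 · l_2 = 500 × 0.32 = 160 → 160

160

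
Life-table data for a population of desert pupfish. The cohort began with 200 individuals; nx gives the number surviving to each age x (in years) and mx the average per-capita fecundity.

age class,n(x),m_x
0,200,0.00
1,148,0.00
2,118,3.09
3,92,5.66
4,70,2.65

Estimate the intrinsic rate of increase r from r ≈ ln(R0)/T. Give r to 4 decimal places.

0.5923

lx = nx/n0 = nx/200: 1, 0.74, 0.59, 0.46, 0.35
R0 = Σ lx·mx = 0 + 0 + 1.8231 + 2.6036 + 0.9275 = 5.3542
Σ x·lx·mx = 15.167; T = 15.167/5.3542 = 2.83273…
r ≈ ln(R0)/T = ln(5.3542)/2.83273… = 0.59232… → 0.5923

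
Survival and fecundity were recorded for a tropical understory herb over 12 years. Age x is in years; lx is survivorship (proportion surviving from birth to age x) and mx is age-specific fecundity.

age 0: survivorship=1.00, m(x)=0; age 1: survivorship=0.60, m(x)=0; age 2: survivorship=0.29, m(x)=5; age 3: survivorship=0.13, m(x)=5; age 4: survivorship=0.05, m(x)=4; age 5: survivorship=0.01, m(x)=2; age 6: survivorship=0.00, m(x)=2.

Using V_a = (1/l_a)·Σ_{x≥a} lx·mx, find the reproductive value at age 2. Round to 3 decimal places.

8.000

lx·mx for x ≥ 2: 1.45, 0.65, 0.2, 0.02, 0 → sum = 2.32
V_2 = 2.32 / l_2 = 2.32 / 0.29 = 8 → 8.000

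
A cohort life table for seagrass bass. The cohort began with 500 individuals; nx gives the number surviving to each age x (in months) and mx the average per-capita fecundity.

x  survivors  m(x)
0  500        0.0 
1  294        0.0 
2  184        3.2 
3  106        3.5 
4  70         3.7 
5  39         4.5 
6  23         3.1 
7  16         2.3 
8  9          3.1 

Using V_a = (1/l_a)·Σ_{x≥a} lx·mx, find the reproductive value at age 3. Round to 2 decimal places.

lx = nx/n0 = nx/500: 1, 0.588, 0.368, 0.212, 0.14, 0.078, 0.046, 0.032, 0.018
lx·mx for x ≥ 3: 0.742, 0.518, 0.351, 0.1426, 0.0736, 0.0558 → sum = 1.883
V_3 = 1.883 / l_3 = 1.883 / 0.212 = 8.882075… → 8.88

8.88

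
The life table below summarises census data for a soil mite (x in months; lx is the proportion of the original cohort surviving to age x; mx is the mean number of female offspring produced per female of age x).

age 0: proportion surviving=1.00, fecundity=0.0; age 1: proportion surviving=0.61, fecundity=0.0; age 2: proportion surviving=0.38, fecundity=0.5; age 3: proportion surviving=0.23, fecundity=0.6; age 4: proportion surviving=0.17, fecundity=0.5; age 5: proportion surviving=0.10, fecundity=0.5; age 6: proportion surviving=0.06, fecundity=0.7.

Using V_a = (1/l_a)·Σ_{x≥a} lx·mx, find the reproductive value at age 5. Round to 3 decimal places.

0.920

lx·mx for x ≥ 5: 0.05, 0.042 → sum = 0.092
V_5 = 0.092 / l_5 = 0.092 / 0.1 = 0.92 → 0.920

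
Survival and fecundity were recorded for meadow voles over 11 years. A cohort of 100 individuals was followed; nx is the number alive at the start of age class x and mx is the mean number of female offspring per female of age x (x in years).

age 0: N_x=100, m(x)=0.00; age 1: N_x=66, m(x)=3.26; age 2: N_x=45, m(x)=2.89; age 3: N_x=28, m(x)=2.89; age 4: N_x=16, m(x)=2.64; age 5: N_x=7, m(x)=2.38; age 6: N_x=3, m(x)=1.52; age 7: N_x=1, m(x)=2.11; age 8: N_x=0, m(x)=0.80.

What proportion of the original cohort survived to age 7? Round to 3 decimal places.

l_7 = n_7/n_0 = 1/100 = 0.01 → 0.010

0.010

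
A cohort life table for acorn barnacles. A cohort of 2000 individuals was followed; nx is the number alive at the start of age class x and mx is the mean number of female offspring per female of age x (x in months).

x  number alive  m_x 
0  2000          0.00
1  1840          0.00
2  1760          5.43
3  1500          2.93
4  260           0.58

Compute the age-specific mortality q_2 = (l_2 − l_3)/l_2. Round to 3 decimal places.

0.148

lx = nx/n0 = nx/2000: 1, 0.92, 0.88, 0.75, 0.13
q_2 = (l_2 − l_3) / l_2 = (0.88 − 0.75) / 0.88
     = 0.13 / 0.88 = 0.147727… → 0.148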